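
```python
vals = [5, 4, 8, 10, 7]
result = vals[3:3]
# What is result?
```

vals has length 5. The slice vals[3:3] resolves to an empty index range, so the result is [].

[]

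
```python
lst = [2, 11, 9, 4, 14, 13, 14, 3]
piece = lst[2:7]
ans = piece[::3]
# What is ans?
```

lst has length 8. The slice lst[2:7] selects indices [2, 3, 4, 5, 6] (2->9, 3->4, 4->14, 5->13, 6->14), giving [9, 4, 14, 13, 14]. So piece = [9, 4, 14, 13, 14]. piece has length 5. The slice piece[::3] selects indices [0, 3] (0->9, 3->13), giving [9, 13].

[9, 13]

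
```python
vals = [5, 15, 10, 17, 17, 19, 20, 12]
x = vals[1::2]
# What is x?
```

vals has length 8. The slice vals[1::2] selects indices [1, 3, 5, 7] (1->15, 3->17, 5->19, 7->12), giving [15, 17, 19, 12].

[15, 17, 19, 12]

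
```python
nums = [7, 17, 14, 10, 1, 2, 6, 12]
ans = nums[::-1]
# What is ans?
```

nums has length 8. The slice nums[::-1] selects indices [7, 6, 5, 4, 3, 2, 1, 0] (7->12, 6->6, 5->2, 4->1, 3->10, 2->14, 1->17, 0->7), giving [12, 6, 2, 1, 10, 14, 17, 7].

[12, 6, 2, 1, 10, 14, 17, 7]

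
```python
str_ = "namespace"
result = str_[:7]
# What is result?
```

str_ has length 9. The slice str_[:7] selects indices [0, 1, 2, 3, 4, 5, 6] (0->'n', 1->'a', 2->'m', 3->'e', 4->'s', 5->'p', 6->'a'), giving 'namespa'.

'namespa'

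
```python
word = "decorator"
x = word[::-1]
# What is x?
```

word has length 9. The slice word[::-1] selects indices [8, 7, 6, 5, 4, 3, 2, 1, 0] (8->'r', 7->'o', 6->'t', 5->'a', 4->'r', 3->'o', 2->'c', 1->'e', 0->'d'), giving 'rotaroced'.

'rotaroced'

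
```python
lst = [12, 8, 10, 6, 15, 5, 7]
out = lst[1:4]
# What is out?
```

lst has length 7. The slice lst[1:4] selects indices [1, 2, 3] (1->8, 2->10, 3->6), giving [8, 10, 6].

[8, 10, 6]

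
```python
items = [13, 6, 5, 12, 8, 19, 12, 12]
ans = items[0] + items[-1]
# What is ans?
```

items has length 8. items[0] = 13.
items has length 8. Negative index -1 maps to positive index 8 + (-1) = 7. items[7] = 12.
Sum: 13 + 12 = 25.

25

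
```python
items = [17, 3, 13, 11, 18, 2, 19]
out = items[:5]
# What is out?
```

items has length 7. The slice items[:5] selects indices [0, 1, 2, 3, 4] (0->17, 1->3, 2->13, 3->11, 4->18), giving [17, 3, 13, 11, 18].

[17, 3, 13, 11, 18]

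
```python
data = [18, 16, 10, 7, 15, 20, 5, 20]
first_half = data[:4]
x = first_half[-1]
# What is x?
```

data has length 8. The slice data[:4] selects indices [0, 1, 2, 3] (0->18, 1->16, 2->10, 3->7), giving [18, 16, 10, 7]. So first_half = [18, 16, 10, 7]. Then first_half[-1] = 7.

7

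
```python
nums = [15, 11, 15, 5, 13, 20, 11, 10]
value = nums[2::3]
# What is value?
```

nums has length 8. The slice nums[2::3] selects indices [2, 5] (2->15, 5->20), giving [15, 20].

[15, 20]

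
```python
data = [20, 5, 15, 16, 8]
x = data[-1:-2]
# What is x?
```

data has length 5. The slice data[-1:-2] resolves to an empty index range, so the result is [].

[]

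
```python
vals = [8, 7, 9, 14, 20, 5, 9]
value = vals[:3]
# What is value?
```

vals has length 7. The slice vals[:3] selects indices [0, 1, 2] (0->8, 1->7, 2->9), giving [8, 7, 9].

[8, 7, 9]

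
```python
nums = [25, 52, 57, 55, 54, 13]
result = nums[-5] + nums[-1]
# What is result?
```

nums has length 6. Negative index -5 maps to positive index 6 + (-5) = 1. nums[1] = 52.
nums has length 6. Negative index -1 maps to positive index 6 + (-1) = 5. nums[5] = 13.
Sum: 52 + 13 = 65.

65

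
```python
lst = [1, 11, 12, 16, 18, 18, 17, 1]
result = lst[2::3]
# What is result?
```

lst has length 8. The slice lst[2::3] selects indices [2, 5] (2->12, 5->18), giving [12, 18].

[12, 18]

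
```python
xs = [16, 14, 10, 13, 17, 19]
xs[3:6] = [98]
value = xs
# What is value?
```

xs starts as [16, 14, 10, 13, 17, 19] (length 6). The slice xs[3:6] covers indices [3, 4, 5] with values [13, 17, 19]. Replacing that slice with [98] (different length) produces [16, 14, 10, 98].

[16, 14, 10, 98]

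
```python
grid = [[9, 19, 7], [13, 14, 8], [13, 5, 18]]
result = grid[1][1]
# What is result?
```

grid[1] = [13, 14, 8]. Taking column 1 of that row yields 14.

14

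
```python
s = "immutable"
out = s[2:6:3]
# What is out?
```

s has length 9. The slice s[2:6:3] selects indices [2, 5] (2->'m', 5->'a'), giving 'ma'.

'ma'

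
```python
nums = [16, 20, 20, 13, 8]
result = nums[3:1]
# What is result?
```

nums has length 5. The slice nums[3:1] resolves to an empty index range, so the result is [].

[]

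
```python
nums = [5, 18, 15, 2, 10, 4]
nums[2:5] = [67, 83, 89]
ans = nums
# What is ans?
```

nums starts as [5, 18, 15, 2, 10, 4] (length 6). The slice nums[2:5] covers indices [2, 3, 4] with values [15, 2, 10]. Replacing that slice with [67, 83, 89] (same length) produces [5, 18, 67, 83, 89, 4].

[5, 18, 67, 83, 89, 4]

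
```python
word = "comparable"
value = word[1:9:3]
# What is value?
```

word has length 10. The slice word[1:9:3] selects indices [1, 4, 7] (1->'o', 4->'a', 7->'b'), giving 'oab'.

'oab'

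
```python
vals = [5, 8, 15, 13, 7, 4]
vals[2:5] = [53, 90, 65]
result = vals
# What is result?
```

vals starts as [5, 8, 15, 13, 7, 4] (length 6). The slice vals[2:5] covers indices [2, 3, 4] with values [15, 13, 7]. Replacing that slice with [53, 90, 65] (same length) produces [5, 8, 53, 90, 65, 4].

[5, 8, 53, 90, 65, 4]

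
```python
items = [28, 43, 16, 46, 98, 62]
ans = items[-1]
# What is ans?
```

items has length 6. Negative index -1 maps to positive index 6 + (-1) = 5. items[5] = 62.

62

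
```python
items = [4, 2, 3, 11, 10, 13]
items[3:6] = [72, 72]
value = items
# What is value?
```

items starts as [4, 2, 3, 11, 10, 13] (length 6). The slice items[3:6] covers indices [3, 4, 5] with values [11, 10, 13]. Replacing that slice with [72, 72] (different length) produces [4, 2, 3, 72, 72].

[4, 2, 3, 72, 72]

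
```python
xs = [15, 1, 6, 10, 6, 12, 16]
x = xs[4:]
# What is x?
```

xs has length 7. The slice xs[4:] selects indices [4, 5, 6] (4->6, 5->12, 6->16), giving [6, 12, 16].

[6, 12, 16]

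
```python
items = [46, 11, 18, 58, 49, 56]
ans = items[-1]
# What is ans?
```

items has length 6. Negative index -1 maps to positive index 6 + (-1) = 5. items[5] = 56.

56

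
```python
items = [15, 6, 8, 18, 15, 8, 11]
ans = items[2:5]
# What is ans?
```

items has length 7. The slice items[2:5] selects indices [2, 3, 4] (2->8, 3->18, 4->15), giving [8, 18, 15].

[8, 18, 15]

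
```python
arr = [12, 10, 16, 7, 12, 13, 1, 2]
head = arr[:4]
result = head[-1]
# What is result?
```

arr has length 8. The slice arr[:4] selects indices [0, 1, 2, 3] (0->12, 1->10, 2->16, 3->7), giving [12, 10, 16, 7]. So head = [12, 10, 16, 7]. Then head[-1] = 7.

7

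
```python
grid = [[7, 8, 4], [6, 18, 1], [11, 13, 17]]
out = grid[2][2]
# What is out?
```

grid[2] = [11, 13, 17]. Taking column 2 of that row yields 17.

17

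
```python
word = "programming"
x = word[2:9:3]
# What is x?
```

word has length 11. The slice word[2:9:3] selects indices [2, 5, 8] (2->'o', 5->'a', 8->'i'), giving 'oai'.

'oai'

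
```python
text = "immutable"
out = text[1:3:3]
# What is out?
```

text has length 9. The slice text[1:3:3] selects indices [1] (1->'m'), giving 'm'.

'm'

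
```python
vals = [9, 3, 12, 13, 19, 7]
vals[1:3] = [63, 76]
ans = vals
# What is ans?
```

vals starts as [9, 3, 12, 13, 19, 7] (length 6). The slice vals[1:3] covers indices [1, 2] with values [3, 12]. Replacing that slice with [63, 76] (same length) produces [9, 63, 76, 13, 19, 7].

[9, 63, 76, 13, 19, 7]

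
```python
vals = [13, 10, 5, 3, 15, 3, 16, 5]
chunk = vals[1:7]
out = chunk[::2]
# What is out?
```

vals has length 8. The slice vals[1:7] selects indices [1, 2, 3, 4, 5, 6] (1->10, 2->5, 3->3, 4->15, 5->3, 6->16), giving [10, 5, 3, 15, 3, 16]. So chunk = [10, 5, 3, 15, 3, 16]. chunk has length 6. The slice chunk[::2] selects indices [0, 2, 4] (0->10, 2->3, 4->3), giving [10, 3, 3].

[10, 3, 3]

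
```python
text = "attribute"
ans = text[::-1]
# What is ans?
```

text has length 9. The slice text[::-1] selects indices [8, 7, 6, 5, 4, 3, 2, 1, 0] (8->'e', 7->'t', 6->'u', 5->'b', 4->'i', 3->'r', 2->'t', 1->'t', 0->'a'), giving 'etubirtta'.

'etubirtta'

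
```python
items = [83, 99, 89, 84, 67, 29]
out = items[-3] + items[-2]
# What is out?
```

items has length 6. Negative index -3 maps to positive index 6 + (-3) = 3. items[3] = 84.
items has length 6. Negative index -2 maps to positive index 6 + (-2) = 4. items[4] = 67.
Sum: 84 + 67 = 151.

151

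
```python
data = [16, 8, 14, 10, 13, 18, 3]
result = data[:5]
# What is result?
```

data has length 7. The slice data[:5] selects indices [0, 1, 2, 3, 4] (0->16, 1->8, 2->14, 3->10, 4->13), giving [16, 8, 14, 10, 13].

[16, 8, 14, 10, 13]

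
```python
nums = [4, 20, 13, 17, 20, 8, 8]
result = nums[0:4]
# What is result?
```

nums has length 7. The slice nums[0:4] selects indices [0, 1, 2, 3] (0->4, 1->20, 2->13, 3->17), giving [4, 20, 13, 17].

[4, 20, 13, 17]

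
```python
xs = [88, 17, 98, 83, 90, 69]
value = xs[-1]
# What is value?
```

xs has length 6. Negative index -1 maps to positive index 6 + (-1) = 5. xs[5] = 69.

69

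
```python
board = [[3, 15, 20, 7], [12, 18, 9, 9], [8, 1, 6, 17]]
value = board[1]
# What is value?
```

board has 3 rows. Row 1 is [12, 18, 9, 9].

[12, 18, 9, 9]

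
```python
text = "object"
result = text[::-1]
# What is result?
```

text has length 6. The slice text[::-1] selects indices [5, 4, 3, 2, 1, 0] (5->'t', 4->'c', 3->'e', 2->'j', 1->'b', 0->'o'), giving 'tcejbo'.

'tcejbo'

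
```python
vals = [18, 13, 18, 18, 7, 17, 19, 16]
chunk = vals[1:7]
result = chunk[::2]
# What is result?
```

vals has length 8. The slice vals[1:7] selects indices [1, 2, 3, 4, 5, 6] (1->13, 2->18, 3->18, 4->7, 5->17, 6->19), giving [13, 18, 18, 7, 17, 19]. So chunk = [13, 18, 18, 7, 17, 19]. chunk has length 6. The slice chunk[::2] selects indices [0, 2, 4] (0->13, 2->18, 4->17), giving [13, 18, 17].

[13, 18, 17]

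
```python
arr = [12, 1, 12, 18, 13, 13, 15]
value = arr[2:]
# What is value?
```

arr has length 7. The slice arr[2:] selects indices [2, 3, 4, 5, 6] (2->12, 3->18, 4->13, 5->13, 6->15), giving [12, 18, 13, 13, 15].

[12, 18, 13, 13, 15]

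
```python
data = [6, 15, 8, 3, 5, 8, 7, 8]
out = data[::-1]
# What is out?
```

data has length 8. The slice data[::-1] selects indices [7, 6, 5, 4, 3, 2, 1, 0] (7->8, 6->7, 5->8, 4->5, 3->3, 2->8, 1->15, 0->6), giving [8, 7, 8, 5, 3, 8, 15, 6].

[8, 7, 8, 5, 3, 8, 15, 6]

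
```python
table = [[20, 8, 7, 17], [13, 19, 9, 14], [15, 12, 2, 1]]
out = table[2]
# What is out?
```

table has 3 rows. Row 2 is [15, 12, 2, 1].

[15, 12, 2, 1]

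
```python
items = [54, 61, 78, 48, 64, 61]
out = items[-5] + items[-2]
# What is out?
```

items has length 6. Negative index -5 maps to positive index 6 + (-5) = 1. items[1] = 61.
items has length 6. Negative index -2 maps to positive index 6 + (-2) = 4. items[4] = 64.
Sum: 61 + 64 = 125.

125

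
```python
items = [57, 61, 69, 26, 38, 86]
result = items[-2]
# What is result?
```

items has length 6. Negative index -2 maps to positive index 6 + (-2) = 4. items[4] = 38.

38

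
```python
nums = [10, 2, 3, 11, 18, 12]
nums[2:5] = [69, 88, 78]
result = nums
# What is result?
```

nums starts as [10, 2, 3, 11, 18, 12] (length 6). The slice nums[2:5] covers indices [2, 3, 4] with values [3, 11, 18]. Replacing that slice with [69, 88, 78] (same length) produces [10, 2, 69, 88, 78, 12].

[10, 2, 69, 88, 78, 12]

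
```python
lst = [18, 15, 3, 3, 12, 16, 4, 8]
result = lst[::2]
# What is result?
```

lst has length 8. The slice lst[::2] selects indices [0, 2, 4, 6] (0->18, 2->3, 4->12, 6->4), giving [18, 3, 12, 4].

[18, 3, 12, 4]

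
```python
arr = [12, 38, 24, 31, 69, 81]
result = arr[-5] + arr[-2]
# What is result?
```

arr has length 6. Negative index -5 maps to positive index 6 + (-5) = 1. arr[1] = 38.
arr has length 6. Negative index -2 maps to positive index 6 + (-2) = 4. arr[4] = 69.
Sum: 38 + 69 = 107.

107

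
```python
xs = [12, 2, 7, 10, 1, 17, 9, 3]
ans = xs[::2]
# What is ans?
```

xs has length 8. The slice xs[::2] selects indices [0, 2, 4, 6] (0->12, 2->7, 4->1, 6->9), giving [12, 7, 1, 9].

[12, 7, 1, 9]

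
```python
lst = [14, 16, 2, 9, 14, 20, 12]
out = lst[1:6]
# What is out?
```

lst has length 7. The slice lst[1:6] selects indices [1, 2, 3, 4, 5] (1->16, 2->2, 3->9, 4->14, 5->20), giving [16, 2, 9, 14, 20].

[16, 2, 9, 14, 20]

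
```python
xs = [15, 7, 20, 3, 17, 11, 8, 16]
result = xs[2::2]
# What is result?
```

xs has length 8. The slice xs[2::2] selects indices [2, 4, 6] (2->20, 4->17, 6->8), giving [20, 17, 8].

[20, 17, 8]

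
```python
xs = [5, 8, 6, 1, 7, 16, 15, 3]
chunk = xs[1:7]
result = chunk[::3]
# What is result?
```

xs has length 8. The slice xs[1:7] selects indices [1, 2, 3, 4, 5, 6] (1->8, 2->6, 3->1, 4->7, 5->16, 6->15), giving [8, 6, 1, 7, 16, 15]. So chunk = [8, 6, 1, 7, 16, 15]. chunk has length 6. The slice chunk[::3] selects indices [0, 3] (0->8, 3->7), giving [8, 7].

[8, 7]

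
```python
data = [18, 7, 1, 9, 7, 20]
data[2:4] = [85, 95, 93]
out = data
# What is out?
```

data starts as [18, 7, 1, 9, 7, 20] (length 6). The slice data[2:4] covers indices [2, 3] with values [1, 9]. Replacing that slice with [85, 95, 93] (different length) produces [18, 7, 85, 95, 93, 7, 20].

[18, 7, 85, 95, 93, 7, 20]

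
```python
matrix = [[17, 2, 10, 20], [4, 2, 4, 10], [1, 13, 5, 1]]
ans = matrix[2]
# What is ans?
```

matrix has 3 rows. Row 2 is [1, 13, 5, 1].

[1, 13, 5, 1]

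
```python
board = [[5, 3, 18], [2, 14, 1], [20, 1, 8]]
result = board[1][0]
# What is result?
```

board[1] = [2, 14, 1]. Taking column 0 of that row yields 2.

2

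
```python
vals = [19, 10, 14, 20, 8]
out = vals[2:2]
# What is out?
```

vals has length 5. The slice vals[2:2] resolves to an empty index range, so the result is [].

[]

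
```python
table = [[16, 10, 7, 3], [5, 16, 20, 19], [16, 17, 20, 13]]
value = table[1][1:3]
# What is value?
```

table[1] = [5, 16, 20, 19]. table[1] has length 4. The slice table[1][1:3] selects indices [1, 2] (1->16, 2->20), giving [16, 20].

[16, 20]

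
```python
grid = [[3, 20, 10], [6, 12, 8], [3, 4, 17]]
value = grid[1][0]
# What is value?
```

grid[1] = [6, 12, 8]. Taking column 0 of that row yields 6.

6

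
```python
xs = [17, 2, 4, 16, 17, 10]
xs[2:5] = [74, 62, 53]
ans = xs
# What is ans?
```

xs starts as [17, 2, 4, 16, 17, 10] (length 6). The slice xs[2:5] covers indices [2, 3, 4] with values [4, 16, 17]. Replacing that slice with [74, 62, 53] (same length) produces [17, 2, 74, 62, 53, 10].

[17, 2, 74, 62, 53, 10]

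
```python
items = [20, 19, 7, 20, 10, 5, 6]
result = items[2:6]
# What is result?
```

items has length 7. The slice items[2:6] selects indices [2, 3, 4, 5] (2->7, 3->20, 4->10, 5->5), giving [7, 20, 10, 5].

[7, 20, 10, 5]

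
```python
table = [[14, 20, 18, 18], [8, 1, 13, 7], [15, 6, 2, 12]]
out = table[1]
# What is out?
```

table has 3 rows. Row 1 is [8, 1, 13, 7].

[8, 1, 13, 7]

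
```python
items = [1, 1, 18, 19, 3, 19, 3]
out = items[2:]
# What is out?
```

items has length 7. The slice items[2:] selects indices [2, 3, 4, 5, 6] (2->18, 3->19, 4->3, 5->19, 6->3), giving [18, 19, 3, 19, 3].

[18, 19, 3, 19, 3]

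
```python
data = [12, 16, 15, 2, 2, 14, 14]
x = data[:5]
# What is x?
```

data has length 7. The slice data[:5] selects indices [0, 1, 2, 3, 4] (0->12, 1->16, 2->15, 3->2, 4->2), giving [12, 16, 15, 2, 2].

[12, 16, 15, 2, 2]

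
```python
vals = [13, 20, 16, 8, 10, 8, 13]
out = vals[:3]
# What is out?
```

vals has length 7. The slice vals[:3] selects indices [0, 1, 2] (0->13, 1->20, 2->16), giving [13, 20, 16].

[13, 20, 16]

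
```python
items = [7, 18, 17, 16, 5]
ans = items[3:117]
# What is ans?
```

items has length 5. The slice items[3:117] selects indices [3, 4] (3->16, 4->5), giving [16, 5].

[16, 5]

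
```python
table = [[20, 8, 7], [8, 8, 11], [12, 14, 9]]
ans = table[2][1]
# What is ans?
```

table[2] = [12, 14, 9]. Taking column 1 of that row yields 14.

14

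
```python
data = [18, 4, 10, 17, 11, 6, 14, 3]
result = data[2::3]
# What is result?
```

data has length 8. The slice data[2::3] selects indices [2, 5] (2->10, 5->6), giving [10, 6].

[10, 6]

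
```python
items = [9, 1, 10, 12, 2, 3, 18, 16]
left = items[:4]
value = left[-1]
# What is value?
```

items has length 8. The slice items[:4] selects indices [0, 1, 2, 3] (0->9, 1->1, 2->10, 3->12), giving [9, 1, 10, 12]. So left = [9, 1, 10, 12]. Then left[-1] = 12.

12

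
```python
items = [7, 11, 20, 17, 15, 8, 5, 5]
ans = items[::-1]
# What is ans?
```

items has length 8. The slice items[::-1] selects indices [7, 6, 5, 4, 3, 2, 1, 0] (7->5, 6->5, 5->8, 4->15, 3->17, 2->20, 1->11, 0->7), giving [5, 5, 8, 15, 17, 20, 11, 7].

[5, 5, 8, 15, 17, 20, 11, 7]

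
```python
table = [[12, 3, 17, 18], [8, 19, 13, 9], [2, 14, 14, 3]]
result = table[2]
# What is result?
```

table has 3 rows. Row 2 is [2, 14, 14, 3].

[2, 14, 14, 3]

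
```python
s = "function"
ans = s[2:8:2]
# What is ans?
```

s has length 8. The slice s[2:8:2] selects indices [2, 4, 6] (2->'n', 4->'t', 6->'o'), giving 'nto'.

'nto'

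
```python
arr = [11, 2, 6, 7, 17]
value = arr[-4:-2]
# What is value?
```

arr has length 5. The slice arr[-4:-2] selects indices [1, 2] (1->2, 2->6), giving [2, 6].

[2, 6]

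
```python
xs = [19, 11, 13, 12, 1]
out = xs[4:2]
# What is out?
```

xs has length 5. The slice xs[4:2] resolves to an empty index range, so the result is [].

[]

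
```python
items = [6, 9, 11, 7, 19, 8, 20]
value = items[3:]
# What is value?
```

items has length 7. The slice items[3:] selects indices [3, 4, 5, 6] (3->7, 4->19, 5->8, 6->20), giving [7, 19, 8, 20].

[7, 19, 8, 20]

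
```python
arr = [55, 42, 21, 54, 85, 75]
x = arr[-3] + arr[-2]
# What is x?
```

arr has length 6. Negative index -3 maps to positive index 6 + (-3) = 3. arr[3] = 54.
arr has length 6. Negative index -2 maps to positive index 6 + (-2) = 4. arr[4] = 85.
Sum: 54 + 85 = 139.

139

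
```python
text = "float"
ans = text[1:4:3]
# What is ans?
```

text has length 5. The slice text[1:4:3] selects indices [1] (1->'l'), giving 'l'.

'l'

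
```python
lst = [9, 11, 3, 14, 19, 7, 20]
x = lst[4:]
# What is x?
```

lst has length 7. The slice lst[4:] selects indices [4, 5, 6] (4->19, 5->7, 6->20), giving [19, 7, 20].

[19, 7, 20]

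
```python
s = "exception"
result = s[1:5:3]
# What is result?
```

s has length 9. The slice s[1:5:3] selects indices [1, 4] (1->'x', 4->'p'), giving 'xp'.

'xp'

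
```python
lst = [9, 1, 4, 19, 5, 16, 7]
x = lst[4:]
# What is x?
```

lst has length 7. The slice lst[4:] selects indices [4, 5, 6] (4->5, 5->16, 6->7), giving [5, 16, 7].

[5, 16, 7]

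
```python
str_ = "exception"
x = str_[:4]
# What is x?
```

str_ has length 9. The slice str_[:4] selects indices [0, 1, 2, 3] (0->'e', 1->'x', 2->'c', 3->'e'), giving 'exce'.

'exce'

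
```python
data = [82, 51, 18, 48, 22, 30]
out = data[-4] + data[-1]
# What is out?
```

data has length 6. Negative index -4 maps to positive index 6 + (-4) = 2. data[2] = 18.
data has length 6. Negative index -1 maps to positive index 6 + (-1) = 5. data[5] = 30.
Sum: 18 + 30 = 48.

48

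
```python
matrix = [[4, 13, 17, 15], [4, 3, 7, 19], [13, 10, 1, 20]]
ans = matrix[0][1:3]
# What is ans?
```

matrix[0] = [4, 13, 17, 15]. matrix[0] has length 4. The slice matrix[0][1:3] selects indices [1, 2] (1->13, 2->17), giving [13, 17].

[13, 17]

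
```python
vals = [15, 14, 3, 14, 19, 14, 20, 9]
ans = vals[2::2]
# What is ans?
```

vals has length 8. The slice vals[2::2] selects indices [2, 4, 6] (2->3, 4->19, 6->20), giving [3, 19, 20].

[3, 19, 20]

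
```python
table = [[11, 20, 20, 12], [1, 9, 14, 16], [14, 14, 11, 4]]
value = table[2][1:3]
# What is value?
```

table[2] = [14, 14, 11, 4]. table[2] has length 4. The slice table[2][1:3] selects indices [1, 2] (1->14, 2->11), giving [14, 11].

[14, 11]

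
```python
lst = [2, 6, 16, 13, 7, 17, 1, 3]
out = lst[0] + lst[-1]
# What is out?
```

lst has length 8. lst[0] = 2.
lst has length 8. Negative index -1 maps to positive index 8 + (-1) = 7. lst[7] = 3.
Sum: 2 + 3 = 5.

5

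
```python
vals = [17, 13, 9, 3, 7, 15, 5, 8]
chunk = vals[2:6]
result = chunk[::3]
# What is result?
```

vals has length 8. The slice vals[2:6] selects indices [2, 3, 4, 5] (2->9, 3->3, 4->7, 5->15), giving [9, 3, 7, 15]. So chunk = [9, 3, 7, 15]. chunk has length 4. The slice chunk[::3] selects indices [0, 3] (0->9, 3->15), giving [9, 15].

[9, 15]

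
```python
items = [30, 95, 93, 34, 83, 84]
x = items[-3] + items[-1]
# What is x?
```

items has length 6. Negative index -3 maps to positive index 6 + (-3) = 3. items[3] = 34.
items has length 6. Negative index -1 maps to positive index 6 + (-1) = 5. items[5] = 84.
Sum: 34 + 84 = 118.

118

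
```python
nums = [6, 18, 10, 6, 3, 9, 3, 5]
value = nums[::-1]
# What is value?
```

nums has length 8. The slice nums[::-1] selects indices [7, 6, 5, 4, 3, 2, 1, 0] (7->5, 6->3, 5->9, 4->3, 3->6, 2->10, 1->18, 0->6), giving [5, 3, 9, 3, 6, 10, 18, 6].

[5, 3, 9, 3, 6, 10, 18, 6]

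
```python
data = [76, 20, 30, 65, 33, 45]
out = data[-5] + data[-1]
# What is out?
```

data has length 6. Negative index -5 maps to positive index 6 + (-5) = 1. data[1] = 20.
data has length 6. Negative index -1 maps to positive index 6 + (-1) = 5. data[5] = 45.
Sum: 20 + 45 = 65.

65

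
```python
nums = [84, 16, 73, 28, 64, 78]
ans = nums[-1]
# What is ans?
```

nums has length 6. Negative index -1 maps to positive index 6 + (-1) = 5. nums[5] = 78.

78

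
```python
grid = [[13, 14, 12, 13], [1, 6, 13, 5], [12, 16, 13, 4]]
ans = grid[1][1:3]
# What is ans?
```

grid[1] = [1, 6, 13, 5]. grid[1] has length 4. The slice grid[1][1:3] selects indices [1, 2] (1->6, 2->13), giving [6, 13].

[6, 13]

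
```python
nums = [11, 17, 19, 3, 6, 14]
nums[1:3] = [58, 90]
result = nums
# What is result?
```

nums starts as [11, 17, 19, 3, 6, 14] (length 6). The slice nums[1:3] covers indices [1, 2] with values [17, 19]. Replacing that slice with [58, 90] (same length) produces [11, 58, 90, 3, 6, 14].

[11, 58, 90, 3, 6, 14]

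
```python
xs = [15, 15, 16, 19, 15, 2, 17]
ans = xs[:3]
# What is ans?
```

xs has length 7. The slice xs[:3] selects indices [0, 1, 2] (0->15, 1->15, 2->16), giving [15, 15, 16].

[15, 15, 16]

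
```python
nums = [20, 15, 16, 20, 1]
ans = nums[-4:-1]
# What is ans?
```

nums has length 5. The slice nums[-4:-1] selects indices [1, 2, 3] (1->15, 2->16, 3->20), giving [15, 16, 20].

[15, 16, 20]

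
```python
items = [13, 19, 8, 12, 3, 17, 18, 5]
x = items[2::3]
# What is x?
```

items has length 8. The slice items[2::3] selects indices [2, 5] (2->8, 5->17), giving [8, 17].

[8, 17]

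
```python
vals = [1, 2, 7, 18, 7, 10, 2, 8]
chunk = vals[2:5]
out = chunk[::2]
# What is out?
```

vals has length 8. The slice vals[2:5] selects indices [2, 3, 4] (2->7, 3->18, 4->7), giving [7, 18, 7]. So chunk = [7, 18, 7]. chunk has length 3. The slice chunk[::2] selects indices [0, 2] (0->7, 2->7), giving [7, 7].

[7, 7]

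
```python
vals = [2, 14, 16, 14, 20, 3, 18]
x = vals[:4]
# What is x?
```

vals has length 7. The slice vals[:4] selects indices [0, 1, 2, 3] (0->2, 1->14, 2->16, 3->14), giving [2, 14, 16, 14].

[2, 14, 16, 14]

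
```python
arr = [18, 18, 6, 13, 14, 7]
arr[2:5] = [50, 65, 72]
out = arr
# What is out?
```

arr starts as [18, 18, 6, 13, 14, 7] (length 6). The slice arr[2:5] covers indices [2, 3, 4] with values [6, 13, 14]. Replacing that slice with [50, 65, 72] (same length) produces [18, 18, 50, 65, 72, 7].

[18, 18, 50, 65, 72, 7]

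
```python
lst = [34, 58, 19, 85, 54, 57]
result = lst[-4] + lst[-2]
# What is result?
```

lst has length 6. Negative index -4 maps to positive index 6 + (-4) = 2. lst[2] = 19.
lst has length 6. Negative index -2 maps to positive index 6 + (-2) = 4. lst[4] = 54.
Sum: 19 + 54 = 73.

73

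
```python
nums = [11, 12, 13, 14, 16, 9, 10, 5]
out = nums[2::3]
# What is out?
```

nums has length 8. The slice nums[2::3] selects indices [2, 5] (2->13, 5->9), giving [13, 9].

[13, 9]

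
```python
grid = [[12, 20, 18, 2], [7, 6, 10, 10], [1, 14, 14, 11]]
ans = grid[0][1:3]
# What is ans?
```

grid[0] = [12, 20, 18, 2]. grid[0] has length 4. The slice grid[0][1:3] selects indices [1, 2] (1->20, 2->18), giving [20, 18].

[20, 18]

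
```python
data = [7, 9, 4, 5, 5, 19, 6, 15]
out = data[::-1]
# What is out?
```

data has length 8. The slice data[::-1] selects indices [7, 6, 5, 4, 3, 2, 1, 0] (7->15, 6->6, 5->19, 4->5, 3->5, 2->4, 1->9, 0->7), giving [15, 6, 19, 5, 5, 4, 9, 7].

[15, 6, 19, 5, 5, 4, 9, 7]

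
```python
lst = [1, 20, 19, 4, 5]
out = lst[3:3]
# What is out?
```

lst has length 5. The slice lst[3:3] resolves to an empty index range, so the result is [].

[]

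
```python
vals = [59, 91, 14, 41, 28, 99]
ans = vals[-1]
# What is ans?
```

vals has length 6. Negative index -1 maps to positive index 6 + (-1) = 5. vals[5] = 99.

99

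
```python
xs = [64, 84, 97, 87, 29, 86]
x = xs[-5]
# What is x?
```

xs has length 6. Negative index -5 maps to positive index 6 + (-5) = 1. xs[1] = 84.

84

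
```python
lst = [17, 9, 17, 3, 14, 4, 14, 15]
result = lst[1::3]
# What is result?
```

lst has length 8. The slice lst[1::3] selects indices [1, 4, 7] (1->9, 4->14, 7->15), giving [9, 14, 15].

[9, 14, 15]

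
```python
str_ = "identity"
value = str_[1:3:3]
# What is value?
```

str_ has length 8. The slice str_[1:3:3] selects indices [1] (1->'d'), giving 'd'.

'd'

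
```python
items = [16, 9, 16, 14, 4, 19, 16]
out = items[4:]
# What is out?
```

items has length 7. The slice items[4:] selects indices [4, 5, 6] (4->4, 5->19, 6->16), giving [4, 19, 16].

[4, 19, 16]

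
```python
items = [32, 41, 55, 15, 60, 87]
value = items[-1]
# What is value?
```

items has length 6. Negative index -1 maps to positive index 6 + (-1) = 5. items[5] = 87.

87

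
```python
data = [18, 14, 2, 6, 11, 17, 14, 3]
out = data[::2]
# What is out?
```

data has length 8. The slice data[::2] selects indices [0, 2, 4, 6] (0->18, 2->2, 4->11, 6->14), giving [18, 2, 11, 14].

[18, 2, 11, 14]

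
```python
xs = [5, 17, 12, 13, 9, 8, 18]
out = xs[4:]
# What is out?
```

xs has length 7. The slice xs[4:] selects indices [4, 5, 6] (4->9, 5->8, 6->18), giving [9, 8, 18].

[9, 8, 18]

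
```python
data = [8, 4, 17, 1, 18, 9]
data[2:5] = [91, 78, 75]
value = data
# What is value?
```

data starts as [8, 4, 17, 1, 18, 9] (length 6). The slice data[2:5] covers indices [2, 3, 4] with values [17, 1, 18]. Replacing that slice with [91, 78, 75] (same length) produces [8, 4, 91, 78, 75, 9].

[8, 4, 91, 78, 75, 9]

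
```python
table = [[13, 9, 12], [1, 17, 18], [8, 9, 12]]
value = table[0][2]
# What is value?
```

table[0] = [13, 9, 12]. Taking column 2 of that row yields 12.

12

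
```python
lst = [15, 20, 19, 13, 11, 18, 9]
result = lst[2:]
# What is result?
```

lst has length 7. The slice lst[2:] selects indices [2, 3, 4, 5, 6] (2->19, 3->13, 4->11, 5->18, 6->9), giving [19, 13, 11, 18, 9].

[19, 13, 11, 18, 9]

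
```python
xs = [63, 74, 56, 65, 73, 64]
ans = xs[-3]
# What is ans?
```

xs has length 6. Negative index -3 maps to positive index 6 + (-3) = 3. xs[3] = 65.

65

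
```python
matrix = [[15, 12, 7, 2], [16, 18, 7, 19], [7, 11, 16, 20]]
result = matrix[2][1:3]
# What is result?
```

matrix[2] = [7, 11, 16, 20]. matrix[2] has length 4. The slice matrix[2][1:3] selects indices [1, 2] (1->11, 2->16), giving [11, 16].

[11, 16]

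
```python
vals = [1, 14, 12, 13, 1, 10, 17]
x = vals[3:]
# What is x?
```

vals has length 7. The slice vals[3:] selects indices [3, 4, 5, 6] (3->13, 4->1, 5->10, 6->17), giving [13, 1, 10, 17].

[13, 1, 10, 17]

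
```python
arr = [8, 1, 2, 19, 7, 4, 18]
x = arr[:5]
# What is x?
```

arr has length 7. The slice arr[:5] selects indices [0, 1, 2, 3, 4] (0->8, 1->1, 2->2, 3->19, 4->7), giving [8, 1, 2, 19, 7].

[8, 1, 2, 19, 7]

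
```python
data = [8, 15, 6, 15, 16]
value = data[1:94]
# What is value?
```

data has length 5. The slice data[1:94] selects indices [1, 2, 3, 4] (1->15, 2->6, 3->15, 4->16), giving [15, 6, 15, 16].

[15, 6, 15, 16]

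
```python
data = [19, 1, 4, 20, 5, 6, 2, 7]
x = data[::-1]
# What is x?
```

data has length 8. The slice data[::-1] selects indices [7, 6, 5, 4, 3, 2, 1, 0] (7->7, 6->2, 5->6, 4->5, 3->20, 2->4, 1->1, 0->19), giving [7, 2, 6, 5, 20, 4, 1, 19].

[7, 2, 6, 5, 20, 4, 1, 19]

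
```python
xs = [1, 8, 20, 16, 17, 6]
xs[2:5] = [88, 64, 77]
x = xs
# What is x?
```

xs starts as [1, 8, 20, 16, 17, 6] (length 6). The slice xs[2:5] covers indices [2, 3, 4] with values [20, 16, 17]. Replacing that slice with [88, 64, 77] (same length) produces [1, 8, 88, 64, 77, 6].

[1, 8, 88, 64, 77, 6]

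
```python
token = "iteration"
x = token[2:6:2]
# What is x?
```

token has length 9. The slice token[2:6:2] selects indices [2, 4] (2->'e', 4->'a'), giving 'ea'.

'ea'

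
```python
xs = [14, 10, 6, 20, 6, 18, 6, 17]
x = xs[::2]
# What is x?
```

xs has length 8. The slice xs[::2] selects indices [0, 2, 4, 6] (0->14, 2->6, 4->6, 6->6), giving [14, 6, 6, 6].

[14, 6, 6, 6]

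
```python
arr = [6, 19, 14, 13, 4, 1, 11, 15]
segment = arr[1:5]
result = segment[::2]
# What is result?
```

arr has length 8. The slice arr[1:5] selects indices [1, 2, 3, 4] (1->19, 2->14, 3->13, 4->4), giving [19, 14, 13, 4]. So segment = [19, 14, 13, 4]. segment has length 4. The slice segment[::2] selects indices [0, 2] (0->19, 2->13), giving [19, 13].

[19, 13]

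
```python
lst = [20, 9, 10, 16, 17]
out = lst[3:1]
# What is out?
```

lst has length 5. The slice lst[3:1] resolves to an empty index range, so the result is [].

[]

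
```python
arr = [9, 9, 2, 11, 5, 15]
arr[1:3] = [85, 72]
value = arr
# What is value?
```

arr starts as [9, 9, 2, 11, 5, 15] (length 6). The slice arr[1:3] covers indices [1, 2] with values [9, 2]. Replacing that slice with [85, 72] (same length) produces [9, 85, 72, 11, 5, 15].

[9, 85, 72, 11, 5, 15]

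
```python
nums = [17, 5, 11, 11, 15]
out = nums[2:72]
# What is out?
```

nums has length 5. The slice nums[2:72] selects indices [2, 3, 4] (2->11, 3->11, 4->15), giving [11, 11, 15].

[11, 11, 15]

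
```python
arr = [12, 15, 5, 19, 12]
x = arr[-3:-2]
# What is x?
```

arr has length 5. The slice arr[-3:-2] selects indices [2] (2->5), giving [5].

[5]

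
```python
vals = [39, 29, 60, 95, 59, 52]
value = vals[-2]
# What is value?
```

vals has length 6. Negative index -2 maps to positive index 6 + (-2) = 4. vals[4] = 59.

59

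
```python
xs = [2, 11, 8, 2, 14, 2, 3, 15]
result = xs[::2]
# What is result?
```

xs has length 8. The slice xs[::2] selects indices [0, 2, 4, 6] (0->2, 2->8, 4->14, 6->3), giving [2, 8, 14, 3].

[2, 8, 14, 3]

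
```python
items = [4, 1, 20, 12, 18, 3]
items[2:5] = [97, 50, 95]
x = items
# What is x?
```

items starts as [4, 1, 20, 12, 18, 3] (length 6). The slice items[2:5] covers indices [2, 3, 4] with values [20, 12, 18]. Replacing that slice with [97, 50, 95] (same length) produces [4, 1, 97, 50, 95, 3].

[4, 1, 97, 50, 95, 3]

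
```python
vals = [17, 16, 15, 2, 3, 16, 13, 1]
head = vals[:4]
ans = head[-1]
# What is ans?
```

vals has length 8. The slice vals[:4] selects indices [0, 1, 2, 3] (0->17, 1->16, 2->15, 3->2), giving [17, 16, 15, 2]. So head = [17, 16, 15, 2]. Then head[-1] = 2.

2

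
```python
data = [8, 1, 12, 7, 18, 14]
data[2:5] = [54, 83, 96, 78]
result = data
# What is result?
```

data starts as [8, 1, 12, 7, 18, 14] (length 6). The slice data[2:5] covers indices [2, 3, 4] with values [12, 7, 18]. Replacing that slice with [54, 83, 96, 78] (different length) produces [8, 1, 54, 83, 96, 78, 14].

[8, 1, 54, 83, 96, 78, 14]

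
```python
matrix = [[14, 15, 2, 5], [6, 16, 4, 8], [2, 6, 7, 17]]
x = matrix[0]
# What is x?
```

matrix has 3 rows. Row 0 is [14, 15, 2, 5].

[14, 15, 2, 5]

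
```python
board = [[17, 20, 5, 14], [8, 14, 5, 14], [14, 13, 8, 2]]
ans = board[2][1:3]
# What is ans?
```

board[2] = [14, 13, 8, 2]. board[2] has length 4. The slice board[2][1:3] selects indices [1, 2] (1->13, 2->8), giving [13, 8].

[13, 8]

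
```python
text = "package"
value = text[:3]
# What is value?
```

text has length 7. The slice text[:3] selects indices [0, 1, 2] (0->'p', 1->'a', 2->'c'), giving 'pac'.

'pac'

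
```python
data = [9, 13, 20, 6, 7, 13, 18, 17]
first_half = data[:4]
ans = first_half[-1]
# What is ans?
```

data has length 8. The slice data[:4] selects indices [0, 1, 2, 3] (0->9, 1->13, 2->20, 3->6), giving [9, 13, 20, 6]. So first_half = [9, 13, 20, 6]. Then first_half[-1] = 6.

6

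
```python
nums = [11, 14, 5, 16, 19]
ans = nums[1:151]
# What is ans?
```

nums has length 5. The slice nums[1:151] selects indices [1, 2, 3, 4] (1->14, 2->5, 3->16, 4->19), giving [14, 5, 16, 19].

[14, 5, 16, 19]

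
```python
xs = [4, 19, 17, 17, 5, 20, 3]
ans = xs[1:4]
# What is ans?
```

xs has length 7. The slice xs[1:4] selects indices [1, 2, 3] (1->19, 2->17, 3->17), giving [19, 17, 17].

[19, 17, 17]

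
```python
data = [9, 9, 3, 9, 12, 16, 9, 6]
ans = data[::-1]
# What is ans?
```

data has length 8. The slice data[::-1] selects indices [7, 6, 5, 4, 3, 2, 1, 0] (7->6, 6->9, 5->16, 4->12, 3->9, 2->3, 1->9, 0->9), giving [6, 9, 16, 12, 9, 3, 9, 9].

[6, 9, 16, 12, 9, 3, 9, 9]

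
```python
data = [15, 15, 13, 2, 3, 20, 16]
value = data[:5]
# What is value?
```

data has length 7. The slice data[:5] selects indices [0, 1, 2, 3, 4] (0->15, 1->15, 2->13, 3->2, 4->3), giving [15, 15, 13, 2, 3].

[15, 15, 13, 2, 3]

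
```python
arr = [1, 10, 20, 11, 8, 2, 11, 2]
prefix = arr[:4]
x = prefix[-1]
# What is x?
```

arr has length 8. The slice arr[:4] selects indices [0, 1, 2, 3] (0->1, 1->10, 2->20, 3->11), giving [1, 10, 20, 11]. So prefix = [1, 10, 20, 11]. Then prefix[-1] = 11.

11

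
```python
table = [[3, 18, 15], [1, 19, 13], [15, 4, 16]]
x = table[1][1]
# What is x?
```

table[1] = [1, 19, 13]. Taking column 1 of that row yields 19.

19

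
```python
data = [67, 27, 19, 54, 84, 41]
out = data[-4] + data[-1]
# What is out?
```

data has length 6. Negative index -4 maps to positive index 6 + (-4) = 2. data[2] = 19.
data has length 6. Negative index -1 maps to positive index 6 + (-1) = 5. data[5] = 41.
Sum: 19 + 41 = 60.

60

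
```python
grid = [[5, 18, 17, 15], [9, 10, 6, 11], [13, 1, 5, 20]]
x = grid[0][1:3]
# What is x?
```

grid[0] = [5, 18, 17, 15]. grid[0] has length 4. The slice grid[0][1:3] selects indices [1, 2] (1->18, 2->17), giving [18, 17].

[18, 17]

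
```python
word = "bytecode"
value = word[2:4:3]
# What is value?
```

word has length 8. The slice word[2:4:3] selects indices [2] (2->'t'), giving 't'.

't'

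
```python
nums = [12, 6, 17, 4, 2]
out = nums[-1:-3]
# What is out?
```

nums has length 5. The slice nums[-1:-3] resolves to an empty index range, so the result is [].

[]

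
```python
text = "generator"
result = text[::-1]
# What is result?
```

text has length 9. The slice text[::-1] selects indices [8, 7, 6, 5, 4, 3, 2, 1, 0] (8->'r', 7->'o', 6->'t', 5->'a', 4->'r', 3->'e', 2->'n', 1->'e', 0->'g'), giving 'rotareneg'.

'rotareneg'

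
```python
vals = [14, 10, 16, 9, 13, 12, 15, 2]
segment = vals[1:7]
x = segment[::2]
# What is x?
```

vals has length 8. The slice vals[1:7] selects indices [1, 2, 3, 4, 5, 6] (1->10, 2->16, 3->9, 4->13, 5->12, 6->15), giving [10, 16, 9, 13, 12, 15]. So segment = [10, 16, 9, 13, 12, 15]. segment has length 6. The slice segment[::2] selects indices [0, 2, 4] (0->10, 2->9, 4->12), giving [10, 9, 12].

[10, 9, 12]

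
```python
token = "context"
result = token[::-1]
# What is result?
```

token has length 7. The slice token[::-1] selects indices [6, 5, 4, 3, 2, 1, 0] (6->'t', 5->'x', 4->'e', 3->'t', 2->'n', 1->'o', 0->'c'), giving 'txetnoc'.

'txetnoc'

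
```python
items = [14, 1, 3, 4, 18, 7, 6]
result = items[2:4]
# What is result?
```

items has length 7. The slice items[2:4] selects indices [2, 3] (2->3, 3->4), giving [3, 4].

[3, 4]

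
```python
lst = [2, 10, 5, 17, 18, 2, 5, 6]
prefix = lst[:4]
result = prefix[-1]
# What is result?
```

lst has length 8. The slice lst[:4] selects indices [0, 1, 2, 3] (0->2, 1->10, 2->5, 3->17), giving [2, 10, 5, 17]. So prefix = [2, 10, 5, 17]. Then prefix[-1] = 17.

17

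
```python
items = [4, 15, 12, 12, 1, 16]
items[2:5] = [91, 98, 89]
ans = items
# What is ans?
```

items starts as [4, 15, 12, 12, 1, 16] (length 6). The slice items[2:5] covers indices [2, 3, 4] with values [12, 12, 1]. Replacing that slice with [91, 98, 89] (same length) produces [4, 15, 91, 98, 89, 16].

[4, 15, 91, 98, 89, 16]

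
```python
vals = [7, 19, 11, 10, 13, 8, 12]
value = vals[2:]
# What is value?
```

vals has length 7. The slice vals[2:] selects indices [2, 3, 4, 5, 6] (2->11, 3->10, 4->13, 5->8, 6->12), giving [11, 10, 13, 8, 12].

[11, 10, 13, 8, 12]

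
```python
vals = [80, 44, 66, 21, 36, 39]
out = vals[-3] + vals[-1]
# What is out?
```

vals has length 6. Negative index -3 maps to positive index 6 + (-3) = 3. vals[3] = 21.
vals has length 6. Negative index -1 maps to positive index 6 + (-1) = 5. vals[5] = 39.
Sum: 21 + 39 = 60.

60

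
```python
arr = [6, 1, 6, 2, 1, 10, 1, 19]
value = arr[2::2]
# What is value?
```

arr has length 8. The slice arr[2::2] selects indices [2, 4, 6] (2->6, 4->1, 6->1), giving [6, 1, 1].

[6, 1, 1]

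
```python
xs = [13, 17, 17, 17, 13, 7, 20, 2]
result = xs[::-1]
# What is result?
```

xs has length 8. The slice xs[::-1] selects indices [7, 6, 5, 4, 3, 2, 1, 0] (7->2, 6->20, 5->7, 4->13, 3->17, 2->17, 1->17, 0->13), giving [2, 20, 7, 13, 17, 17, 17, 13].

[2, 20, 7, 13, 17, 17, 17, 13]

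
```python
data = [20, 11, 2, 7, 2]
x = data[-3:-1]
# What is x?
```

data has length 5. The slice data[-3:-1] selects indices [2, 3] (2->2, 3->7), giving [2, 7].

[2, 7]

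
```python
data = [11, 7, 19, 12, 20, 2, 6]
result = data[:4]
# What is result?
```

data has length 7. The slice data[:4] selects indices [0, 1, 2, 3] (0->11, 1->7, 2->19, 3->12), giving [11, 7, 19, 12].

[11, 7, 19, 12]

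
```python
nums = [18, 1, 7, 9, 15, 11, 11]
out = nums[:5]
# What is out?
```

nums has length 7. The slice nums[:5] selects indices [0, 1, 2, 3, 4] (0->18, 1->1, 2->7, 3->9, 4->15), giving [18, 1, 7, 9, 15].

[18, 1, 7, 9, 15]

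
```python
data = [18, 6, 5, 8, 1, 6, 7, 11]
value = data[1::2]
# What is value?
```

data has length 8. The slice data[1::2] selects indices [1, 3, 5, 7] (1->6, 3->8, 5->6, 7->11), giving [6, 8, 6, 11].

[6, 8, 6, 11]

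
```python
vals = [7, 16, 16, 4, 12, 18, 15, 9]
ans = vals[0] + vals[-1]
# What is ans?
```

vals has length 8. vals[0] = 7.
vals has length 8. Negative index -1 maps to positive index 8 + (-1) = 7. vals[7] = 9.
Sum: 7 + 9 = 16.

16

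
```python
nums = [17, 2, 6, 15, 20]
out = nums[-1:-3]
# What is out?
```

nums has length 5. The slice nums[-1:-3] resolves to an empty index range, so the result is [].

[]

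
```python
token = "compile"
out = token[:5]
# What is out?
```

token has length 7. The slice token[:5] selects indices [0, 1, 2, 3, 4] (0->'c', 1->'o', 2->'m', 3->'p', 4->'i'), giving 'compi'.

'compi'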